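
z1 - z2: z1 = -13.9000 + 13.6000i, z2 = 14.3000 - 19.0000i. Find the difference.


Real: -13.9 - 14.3 = -28.2
Imag: 13.6 + 19 = 32.6

-28.2000 + 32.6000i


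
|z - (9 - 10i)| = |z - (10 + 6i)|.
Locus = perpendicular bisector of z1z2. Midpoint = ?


Equal distances means the locus is the perpendicular bisector of z1 and z2.
Midpoint = ((9+10)/2, (-10+6)/2) = (9.5000, -2.0000)

Perpendicular bisector through (9.5000, -2.0000)


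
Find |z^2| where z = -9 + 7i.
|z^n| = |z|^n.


|z| = sqrt(81+49) = sqrt(130) = 11.4018
|z^2| = |z|^2 = (sqrt(130))^2 = 130

|z^2| = 130


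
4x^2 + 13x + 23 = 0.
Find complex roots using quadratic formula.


disc = 13^2 - 4*4*23 = 169 - 368 = -199
sqrt(|disc|) = sqrt(199) = 14.1067
Real part = -13/(2*4) = -1.6250
Imag part = 14.1067/(2*4) = 1.7633

-1.6250 ± 1.7633i


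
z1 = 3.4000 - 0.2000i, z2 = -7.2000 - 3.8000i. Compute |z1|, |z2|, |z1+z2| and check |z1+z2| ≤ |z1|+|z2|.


|z1| = sqrt(3.4^2 + (-0.2)^2) = sqrt(11.6) = 3.4059
|z2| = sqrt((-7.2)^2 + (-3.8)^2) = sqrt(66.28) = 8.1413
z1+z2 = -3.8000 - 4.0000i
|z1+z2| = sqrt(30.44) = 5.5172
|z1|+|z2| = 3.4059 + 8.1413 = 11.5472

|z1+z2| = 5.5172 ≤ |z1|+|z2| = 11.5472 (verified)


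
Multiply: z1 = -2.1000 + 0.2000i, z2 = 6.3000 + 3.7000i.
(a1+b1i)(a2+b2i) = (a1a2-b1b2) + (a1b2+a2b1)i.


Real = -2.1*6.3 - 0.2*3.7 = -13.23 - 0.74 = -13.97
Imag = -2.1*3.7 + 6.3*0.2 = -7.77 + 1.26 = -6.51

-13.9700 - 6.5100i


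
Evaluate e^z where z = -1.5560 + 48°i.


e^-1.5560 = 0.2110
cos(48°) = 0.6691
sin(48°) = 0.7431
Real = 0.2110*0.6691 = 0.1412
Imag = 0.2110*0.7431 = 0.1568

0.1412 + 0.1568i


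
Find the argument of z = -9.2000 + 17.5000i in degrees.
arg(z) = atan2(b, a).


Re = -9.2, Im = 17.5
arg = atan2(17.5, -9.2) = 117.7315 degrees

arg(z) = 117.7315 degrees


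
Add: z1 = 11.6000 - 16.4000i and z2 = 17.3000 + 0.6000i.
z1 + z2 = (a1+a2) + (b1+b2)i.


Real: 11.6 + 17.3 = 28.9
Imag: -16.4 + 0.6 = -15.8

28.9000 - 15.8000i


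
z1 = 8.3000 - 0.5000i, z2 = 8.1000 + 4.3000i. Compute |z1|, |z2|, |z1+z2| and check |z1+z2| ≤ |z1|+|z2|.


|z1| = sqrt(8.3^2 + (-0.5)^2) = sqrt(69.14) = 8.3150
|z2| = sqrt(8.1^2 + 4.3^2) = sqrt(84.1) = 9.1706
z1+z2 = 16.4000 + 3.8000i
|z1+z2| = sqrt(283.4) = 16.8345
|z1|+|z2| = 8.3150 + 9.1706 = 17.4856

|z1+z2| = 16.8345 ≤ |z1|+|z2| = 17.4856 (verified)


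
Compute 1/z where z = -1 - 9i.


|z|^2 = 1+81 = 82
1/z = (-1 + 9i)/82

1/z = -0.0122 + 0.1098i


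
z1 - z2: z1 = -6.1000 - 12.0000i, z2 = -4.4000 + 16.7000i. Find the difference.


Real: -6.1 + 4.4 = -1.7
Imag: -12 - 16.7 = -28.7

-1.7000 - 28.7000i


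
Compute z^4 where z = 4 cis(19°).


r^4 = 4^4 = 256
n*theta = 4*19° = 76° = 76° (mod 360)
a = 256*cos(76°) = 61.9320
b = 256*sin(76°) = 248.3957

256 cis(76°) = 61.9320 + 248.3957i


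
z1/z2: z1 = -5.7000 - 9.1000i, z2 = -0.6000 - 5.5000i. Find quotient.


Conjugate of z2 = -0.6000 + 5.5000i
Numerator: (-5.7000 - 9.1000i)(-0.6000 + 5.5000i) = 53.4700 - 25.8900i
Denominator: (-0.6)^2 + (-5.5)^2 = 30.61
Result = (53.4700 - 25.8900i)/30.61

1.7468 - 0.8458i


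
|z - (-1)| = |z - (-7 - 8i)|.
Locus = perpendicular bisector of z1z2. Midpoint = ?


Equal distances means the locus is the perpendicular bisector of z1 and z2.
Midpoint = ((-1+(-7))/2, (0+(-8))/2) = (-4.0000, -4.0000)

Perpendicular bisector through (-4.0000, -4.0000)


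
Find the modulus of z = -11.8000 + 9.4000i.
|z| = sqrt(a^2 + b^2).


|z| = sqrt((-11.8)^2 + 9.4^2) = sqrt(139.24 + 88.36) = sqrt(227.6) = 15.0864

|z| = 15.0864


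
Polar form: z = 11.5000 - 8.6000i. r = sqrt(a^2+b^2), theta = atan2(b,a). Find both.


r = sqrt(132.25+73.96) = sqrt(206.21) = 14.3600
theta = atan2(-8.6, 11.5) = -36.7901 degrees

r = 14.3600, theta = -36.7901 degrees


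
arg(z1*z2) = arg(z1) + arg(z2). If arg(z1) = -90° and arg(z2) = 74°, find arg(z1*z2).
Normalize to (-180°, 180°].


arg(z1*z2) = -90° + 74° = -16°
Normalized to (-180°, 180°]: -16°

-16°


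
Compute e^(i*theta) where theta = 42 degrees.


cos(42°) = 0.7431
sin(42°) = 0.6691

e^(i*42°) = 0.7431 + 0.6691i


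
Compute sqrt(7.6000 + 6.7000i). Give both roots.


|z| = sqrt(57.76+44.89) = 10.1316
sqrt((|z|+a)/2) = sqrt((10.1316+7.6)/2) = sqrt(8.8658) = 2.9776
sqrt((|z|-a)/2) = sqrt((10.1316-7.6)/2) = sqrt(1.2658) = 1.1251

±(2.9776 + 1.1251i) i.e. 2.9776 + 1.1251i and -2.9776 - 1.1251i


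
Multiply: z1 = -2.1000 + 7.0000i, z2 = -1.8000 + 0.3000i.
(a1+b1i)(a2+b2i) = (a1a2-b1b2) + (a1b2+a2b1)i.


Real = -2.1*(-1.8) - 7*0.3 = 3.78 - 2.1 = 1.68
Imag = -2.1*0.3 - (1.8)*7 = -0.63 - (12.6) = -13.23

1.6800 - 13.2300i


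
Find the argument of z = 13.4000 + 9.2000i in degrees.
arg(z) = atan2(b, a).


Re = 13.4, Im = 9.2
arg = atan2(9.2, 13.4) = 34.4722 degrees

arg(z) = 34.4722 degrees


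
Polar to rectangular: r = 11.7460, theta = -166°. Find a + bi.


a = 11.7460*cos(-166°) = 11.7460*(-0.9703) = -11.3971
b = 11.7460*sin(-166°) = 11.7460*(-0.24192) = -2.8416

-11.3971 - 2.8416i


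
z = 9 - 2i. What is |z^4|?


|z| = sqrt(81+4) = sqrt(85) = 9.2195
|z^4| = |z|^4 = (sqrt(85))^4 = 85^2 = 7225

|z^4| = 7225


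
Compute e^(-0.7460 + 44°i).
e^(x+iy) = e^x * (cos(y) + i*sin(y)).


e^-0.7460 = 0.47426
cos(44°) = 0.71934
sin(44°) = 0.69466
Real = 0.47426*0.71934 = 0.3412
Imag = 0.47426*0.69466 = 0.3294

0.3412 + 0.3294i


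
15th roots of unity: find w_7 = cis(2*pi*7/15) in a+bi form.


Angle = 360*7/15 = 168°
a = cos(168°) = -0.9781
b = sin(168°) = 0.2079

-0.9781 + 0.2079i


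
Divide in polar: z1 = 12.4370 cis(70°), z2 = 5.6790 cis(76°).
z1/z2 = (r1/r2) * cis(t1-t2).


r = 12.4370 / 5.6790 = 2.1900
theta = 70° - 76° = -6° = 354° (mod 360)

2.1900 cis(354°)


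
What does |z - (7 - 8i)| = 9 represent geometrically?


|z - z0| = r is a circle with center z0 and radius r.
Center = (7, -8), radius = 9

Circle with center (7, -8) and radius 9


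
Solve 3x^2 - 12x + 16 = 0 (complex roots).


disc = (-12)^2 - 4*3*16 = 144 - 192 = -48
sqrt(|disc|) = sqrt(48) = 6.9282
Real part = 12/(2*3) = 2.0000
Imag part = 6.9282/(2*3) = 1.1547

2.0000 ± 1.1547i


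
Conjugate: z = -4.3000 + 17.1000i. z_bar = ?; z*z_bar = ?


z_bar = -4.3000 - 17.1000i
z*z_bar = (-4.3)^2 + 17.1^2 = 18.49 + 292.41 = 310.9

z_bar = -4.3000 - 17.1000i, z*z_bar = 310.9


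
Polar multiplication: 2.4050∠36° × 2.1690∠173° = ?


r = 2.4050 * 2.1690 = 5.2164
theta = 36° + 173° = 209° = 209° (mod 360)

5.2164 cis(209°)


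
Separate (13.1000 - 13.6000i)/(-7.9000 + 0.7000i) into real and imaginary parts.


Multiply by conjugate: (13.1000 - 13.6000i)(-7.9000 - 0.7000i) / ((-7.9)^2 + 0.7^2)
Numerator real = 13.1*(-7.9) - (13.6)*0.7 = -113.01
Numerator imag = -13.6*(-7.9) - 13.1*0.7 = 98.27
Denominator = 62.9
Re(z) = -113.01/62.9 = -1.7967
Im(z) = 98.27/62.9 = 1.5623

Re(z) = -1.7967, Im(z) = 1.5623


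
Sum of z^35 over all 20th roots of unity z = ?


The roots are w_k = w^k with w = e^(2*pi*i/20), and (w^k)^35 = (w^35)^k.
So S = 1 + u + u^2 + ... + u^(19) with u = w^35.
35 = 1*20 + 15, so 35 is not a multiple of 20: u = (w^20)^1 * w^15 = w^15 ≠ 1 (w is a primitive 20th root), while u^20 = (w^20)^35 = 1.
Geometric series: S = (1 - u^20)/(1 - u) = (1 - 1)/(1 - u) = 0

S = 0


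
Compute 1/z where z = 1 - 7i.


|z|^2 = 1+49 = 50
1/z = (1 + 7i)/50

1/z = 0.0200 + 0.1400i


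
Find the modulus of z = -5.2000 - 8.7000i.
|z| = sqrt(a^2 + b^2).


|z| = sqrt((-5.2)^2 + (-8.7)^2) = sqrt(27.04 + 75.69) = sqrt(102.73) = 10.1356

|z| = 10.1356


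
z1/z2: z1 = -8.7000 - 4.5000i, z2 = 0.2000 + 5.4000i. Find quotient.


Conjugate of z2 = 0.2000 - 5.4000i
Numerator: (-8.7000 - 4.5000i)(0.2000 - 5.4000i) = -26.0400 + 46.0800i
Denominator: 0.2^2 + 5.4^2 = 29.2
Result = (-26.0400 + 46.0800i)/29.2

-0.8918 + 1.5781i


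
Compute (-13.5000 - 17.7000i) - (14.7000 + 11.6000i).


Real: -13.5 - 14.7 = -28.2
Imag: -17.7 - 11.6 = -29.3

-28.2000 - 29.3000i


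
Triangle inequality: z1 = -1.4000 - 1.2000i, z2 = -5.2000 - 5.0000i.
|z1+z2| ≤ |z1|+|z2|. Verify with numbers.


|z1| = sqrt((-1.4)^2 + (-1.2)^2) = sqrt(3.4) = 1.8439
|z2| = sqrt((-5.2)^2 + (-5)^2) = sqrt(52.04) = 7.2139
z1+z2 = -6.6000 - 6.2000i
|z1+z2| = sqrt(82) = 9.0554
|z1|+|z2| = 1.8439 + 7.2139 = 9.0578

|z1+z2| = 9.0554 ≤ |z1|+|z2| = 9.0578 (verified)


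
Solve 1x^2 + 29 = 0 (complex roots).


disc = 0^2 - 4*1*29 = 0 - 116 = -116
sqrt(|disc|) = sqrt(116) = 10.7703
Real part = 0/(2*1) = 0
Imag part = 10.7703/(2*1) = 5.3852

0 ± 5.3852i


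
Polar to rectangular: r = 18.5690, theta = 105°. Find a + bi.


a = 18.5690*cos(105°) = 18.5690*(-0.25882) = -4.8060
b = 18.5690*sin(105°) = 18.5690*0.965926 = 17.9363

-4.8060 + 17.9363i


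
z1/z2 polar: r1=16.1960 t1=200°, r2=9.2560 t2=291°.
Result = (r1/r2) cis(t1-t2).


r = 16.1960 / 9.2560 = 1.7498
theta = 200° - 291° = -91° = 269° (mod 360)

1.7498 cis(269°)


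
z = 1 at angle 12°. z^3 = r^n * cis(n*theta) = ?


r^3 = 1^3 = 1
n*theta = 3*12° = 36° = 36° (mod 360)
a = 1*cos(36°) = 0.8090
b = 1*sin(36°) = 0.5878

1 cis(36°) = 0.8090 + 0.5878i


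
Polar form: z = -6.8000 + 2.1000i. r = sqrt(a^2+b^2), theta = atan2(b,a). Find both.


r = sqrt(46.24+4.41) = sqrt(50.65) = 7.1169
theta = atan2(2.1, -6.8) = 162.8381 degrees

r = 7.1169, theta = 162.8381 degrees


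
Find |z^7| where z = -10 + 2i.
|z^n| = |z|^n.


|z| = sqrt(100+4) = sqrt(104) = 10.1980
|z^7| = |z|^7 = (sqrt(104))^7 = 104^3 * sqrt(104) = 1124864*sqrt(104)

|z^7| = 1124864*sqrt(104) ≈ 11471406.9723


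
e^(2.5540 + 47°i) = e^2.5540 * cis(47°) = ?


e^2.5540 = 12.85843
cos(47°) = 0.682
sin(47°) = 0.731354
Real = 12.85843*0.682 = 8.7694
Imag = 12.85843*0.731354 = 9.4041

8.7694 + 9.4041i


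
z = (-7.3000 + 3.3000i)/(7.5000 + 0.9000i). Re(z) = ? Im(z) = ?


Multiply by conjugate: (-7.3000 + 3.3000i)(7.5000 - 0.9000i) / (7.5^2 + 0.9^2)
Numerator real = -7.3*7.5 + 3.3*0.9 = -51.78
Numerator imag = 3.3*7.5 - (-7.3)*0.9 = 31.32
Denominator = 57.06
Re(z) = -51.78/57.06 = -0.9075
Im(z) = 31.32/57.06 = 0.5489

Re(z) = -0.9075, Im(z) = 0.5489


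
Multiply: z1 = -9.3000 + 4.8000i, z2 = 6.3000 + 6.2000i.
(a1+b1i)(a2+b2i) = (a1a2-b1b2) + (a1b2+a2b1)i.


Real = -9.3*6.3 - 4.8*6.2 = -58.59 - 29.76 = -88.35
Imag = -9.3*6.2 + 6.3*4.8 = -57.66 + 30.24 = -27.42

-88.3500 - 27.4200i


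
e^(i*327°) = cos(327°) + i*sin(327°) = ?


cos(327°) = 0.8387
sin(327°) = -0.5446

e^(i*327°) = 0.8387 - 0.5446i


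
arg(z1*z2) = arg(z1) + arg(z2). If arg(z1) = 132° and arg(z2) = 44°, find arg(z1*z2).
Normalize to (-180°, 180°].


arg(z1*z2) = 132° + 44° = 176°
Normalized to (-180°, 180°]: 176°

176°


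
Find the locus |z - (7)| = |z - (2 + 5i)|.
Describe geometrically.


Equal distances means the locus is the perpendicular bisector of z1 and z2.
Midpoint = ((7+2)/2, (0+5)/2) = (4.5000, 2.5000)

Perpendicular bisector through (4.5000, 2.5000)


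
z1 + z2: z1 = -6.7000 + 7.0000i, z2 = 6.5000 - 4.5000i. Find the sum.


Real: -6.7 + 6.5 = -0.2
Imag: 7 - 4.5 = 2.5

-0.2000 + 2.5000i


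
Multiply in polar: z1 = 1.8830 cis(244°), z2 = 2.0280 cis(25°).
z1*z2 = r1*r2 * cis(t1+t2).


r = 1.8830 * 2.0280 = 3.8187
theta = 244° + 25° = 269° = 269° (mod 360)

3.8187 cis(269°)


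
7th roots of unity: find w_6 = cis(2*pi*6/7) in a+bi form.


Angle = 360*6/7 = 308.5714°
a = cos(308.5714°) = 0.6235
b = sin(308.5714°) = -0.7818

0.6235 - 0.7818i


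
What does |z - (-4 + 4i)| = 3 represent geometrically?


|z - z0| = r is a circle with center z0 and radius r.
Center = (-4, 4), radius = 3

Circle with center (-4, 4) and radius 3


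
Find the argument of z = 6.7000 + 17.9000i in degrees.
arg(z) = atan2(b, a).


Re = 6.7, Im = 17.9
arg = atan2(17.9, 6.7) = 69.4790 degrees

arg(z) = 69.4790 degrees


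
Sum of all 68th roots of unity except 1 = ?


With w = e^(2*pi*i/68), all 68 of the 68th roots of unity w^0 = 1, w, ..., w^(67) sum to 0: 1 + w + ... + w^(67) = (1 - w^68)/(1 - w) = 0 since w^68 = 1, w ≠ 1.
Removing the root 1: w + w^2 + ... + w^(67) = 0 - 1 = -1

Sum = -1


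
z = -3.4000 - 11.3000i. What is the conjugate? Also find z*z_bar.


z_bar = -3.4000 + 11.3000i
z*z_bar = (-3.4)^2 + (-11.3)^2 = 11.56 + 127.69 = 139.25

z_bar = -3.4000 + 11.3000i, z*z_bar = 139.25


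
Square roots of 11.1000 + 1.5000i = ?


|z| = sqrt(123.21+2.25) = 11.2009
sqrt((|z|+a)/2) = sqrt((11.2009+11.1)/2) = sqrt(11.1504) = 3.3392
sqrt((|z|-a)/2) = sqrt((11.2009-11.1)/2) = sqrt(0.0504) = 0.2246

±(3.3392 + 0.2246i) i.e. 3.3392 + 0.2246i and -3.3392 - 0.2246i


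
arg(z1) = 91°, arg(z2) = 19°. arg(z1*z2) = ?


arg(z1*z2) = 91° + 19° = 110°
Normalized to (-180°, 180°]: 110°

110°


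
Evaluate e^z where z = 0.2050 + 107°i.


e^0.2050 = 1.2275
cos(107°) = -0.2924
sin(107°) = 0.9563
Real = 1.2275*(-0.2924) = -0.3589
Imag = 1.2275*0.9563 = 1.1739

-0.3589 + 1.1739i


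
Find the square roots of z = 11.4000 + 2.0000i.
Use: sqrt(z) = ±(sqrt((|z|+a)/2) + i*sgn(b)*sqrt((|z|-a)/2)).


|z| = sqrt(129.96+4) = 11.5741
sqrt((|z|+a)/2) = sqrt((11.5741+11.4)/2) = sqrt(11.4871) = 3.3893
sqrt((|z|-a)/2) = sqrt((11.5741-11.4)/2) = sqrt(0.0871) = 0.2951

±(3.3893 + 0.2951i) i.e. 3.3893 + 0.2951i and -3.3893 - 0.2951i


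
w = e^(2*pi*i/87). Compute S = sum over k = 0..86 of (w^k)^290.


The roots are w_k = w^k with w = e^(2*pi*i/87), and (w^k)^290 = (w^290)^k.
So S = 1 + u + u^2 + ... + u^(86) with u = w^290.
290 = 3*87 + 29, so 290 is not a multiple of 87: u = (w^87)^3 * w^29 = w^29 ≠ 1 (w is a primitive 87th root), while u^87 = (w^87)^290 = 1.
Geometric series: S = (1 - u^87)/(1 - u) = (1 - 1)/(1 - u) = 0

S = 0


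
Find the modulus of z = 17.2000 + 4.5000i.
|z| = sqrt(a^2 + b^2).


|z| = sqrt(17.2^2 + 4.5^2) = sqrt(295.84 + 20.25) = sqrt(316.09) = 17.7789

|z| = 17.7789


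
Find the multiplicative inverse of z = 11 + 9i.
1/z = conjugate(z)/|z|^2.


|z|^2 = 121+81 = 202
1/z = (11 - 9i)/202

1/z = 0.0545 - 0.0446i


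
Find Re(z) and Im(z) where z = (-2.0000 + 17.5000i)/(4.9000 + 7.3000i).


Multiply by conjugate: (-2.0000 + 17.5000i)(4.9000 - 7.3000i) / (4.9^2 + 7.3^2)
Numerator real = -2*4.9 + 17.5*7.3 = 117.95
Numerator imag = 17.5*4.9 - (-2)*7.3 = 100.35
Denominator = 77.3
Re(z) = 117.95/77.3 = 1.5259
Im(z) = 100.35/77.3 = 1.2982

Re(z) = 1.5259, Im(z) = 1.2982


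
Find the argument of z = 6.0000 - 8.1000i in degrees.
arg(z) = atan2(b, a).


Re = 6, Im = -8.1
arg = atan2(-8.1, 6) = -53.4711 degrees

arg(z) = -53.4711 degrees


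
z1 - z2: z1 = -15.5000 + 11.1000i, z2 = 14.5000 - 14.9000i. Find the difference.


Real: -15.5 - 14.5 = -30
Imag: 11.1 + 14.9 = 26

-30.0000 + 26.0000i


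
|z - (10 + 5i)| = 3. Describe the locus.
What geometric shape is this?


|z - z0| = r is a circle with center z0 and radius r.
Center = (10, 5), radius = 3

Circle with center (10, 5) and radius 3


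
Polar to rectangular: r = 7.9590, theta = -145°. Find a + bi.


a = 7.9590*cos(-145°) = 7.9590*(-0.81915) = -6.5196
b = 7.9590*sin(-145°) = 7.9590*(-0.57358) = -4.5651

-6.5196 - 4.5651i


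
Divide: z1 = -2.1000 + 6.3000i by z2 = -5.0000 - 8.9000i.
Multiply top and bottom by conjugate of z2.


Conjugate of z2 = -5.0000 + 8.9000i
Numerator: (-2.1000 + 6.3000i)(-5.0000 + 8.9000i) = -45.5700 - 50.1900i
Denominator: (-5)^2 + (-8.9)^2 = 104.21
Result = (-45.5700 - 50.1900i)/104.21

-0.4373 - 0.4816i


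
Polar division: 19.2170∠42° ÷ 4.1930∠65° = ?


r = 19.2170 / 4.1930 = 4.5831
theta = 42° - 65° = -23° = 337° (mod 360)

4.5831 cis(337°)


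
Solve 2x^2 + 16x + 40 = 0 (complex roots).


disc = 16^2 - 4*2*40 = 256 - 320 = -64
sqrt(|disc|) = sqrt(64) = 8.0000
Real part = -16/(2*2) = -4.0000
Imag part = 8.0000/(2*2) = 2.0000

-4.0000 ± 2.0000i


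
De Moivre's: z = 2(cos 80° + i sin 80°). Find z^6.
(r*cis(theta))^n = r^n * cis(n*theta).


r^6 = 2^6 = 64
n*theta = 6*80° = 480° = 120° (mod 360)
a = 64*cos(120°) = -32.0000
b = 64*sin(120°) = 55.4256

64 cis(120°) = -32.0000 + 55.4256i


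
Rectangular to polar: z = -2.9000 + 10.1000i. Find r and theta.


r = sqrt(8.41+102.01) = sqrt(110.42) = 10.5081
theta = atan2(10.1, -2.9) = 106.0203 degrees

r = 10.5081, theta = 106.0203 degrees


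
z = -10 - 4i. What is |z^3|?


|z| = sqrt(100+16) = sqrt(116) = 10.7703
|z^3| = |z|^3 = (sqrt(116))^3 = 116*sqrt(116)

|z^3| = 116*sqrt(116) ≈ 1249.3582


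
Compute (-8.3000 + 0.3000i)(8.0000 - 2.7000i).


Real = -8.3*8 - 0.3*(-2.7) = -66.4 - (-0.81) = -65.59
Imag = -8.3*(-2.7) + 8*0.3 = 22.41 + 2.4 = 24.81

-65.5900 + 24.8100i


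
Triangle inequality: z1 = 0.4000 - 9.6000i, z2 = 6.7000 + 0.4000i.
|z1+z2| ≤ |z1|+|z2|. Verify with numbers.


|z1| = sqrt(0.4^2 + (-9.6)^2) = sqrt(92.32) = 9.6083
|z2| = sqrt(6.7^2 + 0.4^2) = sqrt(45.05) = 6.7119
z1+z2 = 7.1000 - 9.2000i
|z1+z2| = sqrt(135.05) = 11.6211
|z1|+|z2| = 9.6083 + 6.7119 = 16.3202

|z1+z2| = 11.6211 ≤ |z1|+|z2| = 16.3202 (verified)


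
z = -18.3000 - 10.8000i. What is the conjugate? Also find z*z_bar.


z_bar = -18.3000 + 10.8000i
z*z_bar = (-18.3)^2 + (-10.8)^2 = 334.89 + 116.64 = 451.53

z_bar = -18.3000 + 10.8000i, z*z_bar = 451.53


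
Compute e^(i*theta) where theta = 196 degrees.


cos(196°) = -0.9613
sin(196°) = -0.2756

e^(i*196°) = -0.9613 - 0.2756i


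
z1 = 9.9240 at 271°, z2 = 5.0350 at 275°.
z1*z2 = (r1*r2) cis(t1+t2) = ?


r = 9.9240 * 5.0350 = 49.9673
theta = 271° + 275° = 546° = 186° (mod 360)

49.9673 cis(186°)


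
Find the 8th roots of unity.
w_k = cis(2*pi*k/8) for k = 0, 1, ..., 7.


The 8th roots of unity are cis(360k/8°) for k=0..7
Angle step = 360/8 = 45°
Primitive root: cis(45°)
Primitive root = 0.7071 + 0.7071i

8 roots at angles: 0°, 45°, 90°, 135°, 180°, 225°, 270°, 315°


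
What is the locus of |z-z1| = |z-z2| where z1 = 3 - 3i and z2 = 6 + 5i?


Equal distances means the locus is the perpendicular bisector of z1 and z2.
Midpoint = ((3+6)/2, (-3+5)/2) = (4.5000, 1.0000)

Perpendicular bisector through (4.5000, 1.0000)


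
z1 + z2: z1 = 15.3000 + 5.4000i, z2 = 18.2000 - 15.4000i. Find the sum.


Real: 15.3 + 18.2 = 33.5
Imag: 5.4 - 15.4 = -10

33.5000 - 10.0000i


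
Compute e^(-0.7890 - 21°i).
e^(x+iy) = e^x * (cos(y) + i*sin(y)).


e^-0.7890 = 0.4543
cos(-21°) = 0.9336
sin(-21°) = -0.3584
Real = 0.4543*0.9336 = 0.4241
Imag = 0.4543*(-0.3584) = -0.1628

0.4241 - 0.1628i


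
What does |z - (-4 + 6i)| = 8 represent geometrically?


|z - z0| = r is a circle with center z0 and radius r.
Center = (-4, 6), radius = 8

Circle with center (-4, 6) and radius 8


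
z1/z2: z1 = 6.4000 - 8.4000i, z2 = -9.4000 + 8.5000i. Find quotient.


Conjugate of z2 = -9.4000 - 8.5000i
Numerator: (6.4000 - 8.4000i)(-9.4000 - 8.5000i) = -131.5600 + 24.5600i
Denominator: (-9.4)^2 + 8.5^2 = 160.61
Result = (-131.5600 + 24.5600i)/160.61

-0.8191 + 0.1529i


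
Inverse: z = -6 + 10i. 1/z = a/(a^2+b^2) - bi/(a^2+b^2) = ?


|z|^2 = 36+100 = 136
1/z = (-6 - 10i)/136

1/z = -0.0441 - 0.0735i


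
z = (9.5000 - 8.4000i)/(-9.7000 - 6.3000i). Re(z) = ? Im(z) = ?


Multiply by conjugate: (9.5000 - 8.4000i)(-9.7000 + 6.3000i) / ((-9.7)^2 + (-6.3)^2)
Numerator real = 9.5*(-9.7) - (8.4)*(-6.3) = -39.23
Numerator imag = -8.4*(-9.7) - 9.5*(-6.3) = 141.33
Denominator = 133.78
Re(z) = -39.23/133.78 = -0.2932
Im(z) = 141.33/133.78 = 1.0564

Re(z) = -0.2932, Im(z) = 1.0564


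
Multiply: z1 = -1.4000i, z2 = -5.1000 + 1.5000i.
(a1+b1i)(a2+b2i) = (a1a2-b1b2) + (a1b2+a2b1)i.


Real = 0*(-5.1) - (-1.4)*1.5 = 0 - (-2.1) = 2.1
Imag = 0*1.5 - (5.1)*(-1.4) = 0 + 7.14 = 7.14

2.1000 + 7.1400i


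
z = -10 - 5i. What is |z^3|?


|z| = sqrt(100+25) = sqrt(125) = 11.1803
|z^3| = |z|^3 = (sqrt(125))^3 = 125*sqrt(125)

|z^3| = 125*sqrt(125) ≈ 1397.5425


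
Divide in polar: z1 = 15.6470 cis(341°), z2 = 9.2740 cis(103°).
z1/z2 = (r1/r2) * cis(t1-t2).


r = 15.6470 / 9.2740 = 1.6872
theta = 341° - 103° = 238° = 238° (mod 360)

1.6872 cis(238°)


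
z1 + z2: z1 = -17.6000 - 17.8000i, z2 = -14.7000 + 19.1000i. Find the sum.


Real: -17.6 - 14.7 = -32.3
Imag: -17.8 + 19.1 = 1.3

-32.3000 + 1.3000i


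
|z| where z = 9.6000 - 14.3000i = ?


|z| = sqrt(9.6^2 + (-14.3)^2) = sqrt(92.16 + 204.49) = sqrt(296.65) = 17.2235

|z| = 17.2235


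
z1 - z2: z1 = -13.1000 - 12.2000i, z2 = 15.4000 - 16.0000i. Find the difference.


Real: -13.1 - 15.4 = -28.5
Imag: -12.2 + 16 = 3.8

-28.5000 + 3.8000i


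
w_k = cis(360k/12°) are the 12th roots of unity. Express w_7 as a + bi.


Angle = 360*7/12 = 210°
a = cos(210°) = -0.8660
b = sin(210°) = -0.5000

-0.8660 - 0.5000i


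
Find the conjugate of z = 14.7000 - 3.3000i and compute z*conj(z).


z_bar = 14.7000 + 3.3000i
z*z_bar = 14.7^2 + (-3.3)^2 = 216.09 + 10.89 = 226.98

z_bar = 14.7000 + 3.3000i, z*z_bar = 226.98


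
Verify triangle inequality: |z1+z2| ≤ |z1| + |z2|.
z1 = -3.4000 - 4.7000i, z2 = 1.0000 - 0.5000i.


|z1| = sqrt((-3.4)^2 + (-4.7)^2) = sqrt(33.65) = 5.8009
|z2| = sqrt(1^2 + (-0.5)^2) = sqrt(1.25) = 1.1180
z1+z2 = -2.4000 - 5.2000i
|z1+z2| = sqrt(32.8) = 5.7271
|z1|+|z2| = 5.8009 + 1.1180 = 6.9189

|z1+z2| = 5.7271 ≤ |z1|+|z2| = 6.9189 (verified)


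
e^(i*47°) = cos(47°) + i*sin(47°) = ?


cos(47°) = 0.6820
sin(47°) = 0.7314

e^(i*47°) = 0.6820 + 0.7314i


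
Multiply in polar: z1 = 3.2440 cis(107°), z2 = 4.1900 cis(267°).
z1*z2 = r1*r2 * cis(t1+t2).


r = 3.2440 * 4.1900 = 13.5924
theta = 107° + 267° = 374° = 14° (mod 360)

13.5924 cis(14°)


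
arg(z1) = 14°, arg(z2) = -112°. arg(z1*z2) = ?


arg(z1*z2) = 14° - 112° = -98°
Normalized to (-180°, 180°]: -98°

-98°


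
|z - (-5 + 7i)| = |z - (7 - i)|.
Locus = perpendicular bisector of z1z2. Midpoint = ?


Equal distances means the locus is the perpendicular bisector of z1 and z2.
Midpoint = ((-5+7)/2, (7+(-1))/2) = (1.0000, 3.0000)

Perpendicular bisector through (1.0000, 3.0000)


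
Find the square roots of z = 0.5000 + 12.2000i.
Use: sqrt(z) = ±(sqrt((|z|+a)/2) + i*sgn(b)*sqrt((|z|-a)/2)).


|z| = sqrt(0.25+148.84) = 12.2102
sqrt((|z|+a)/2) = sqrt((12.2102+0.5)/2) = sqrt(6.3551) = 2.5209
sqrt((|z|-a)/2) = sqrt((12.2102-0.5)/2) = sqrt(5.8551) = 2.4197

±(2.5209 + 2.4197i) i.e. 2.5209 + 2.4197i and -2.5209 - 2.4197i


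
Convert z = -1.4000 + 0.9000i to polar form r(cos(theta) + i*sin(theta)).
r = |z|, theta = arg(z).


r = sqrt(1.96+0.81) = sqrt(2.77) = 1.6643
theta = atan2(0.9, -1.4) = 147.2648 degrees

r = 1.6643, theta = 147.2648 degrees


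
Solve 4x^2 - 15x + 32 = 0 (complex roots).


disc = (-15)^2 - 4*4*32 = 225 - 512 = -287
sqrt(|disc|) = sqrt(287) = 16.9411
Real part = 15/(2*4) = 1.8750
Imag part = 16.9411/(2*4) = 2.1176

1.8750 ± 2.1176i


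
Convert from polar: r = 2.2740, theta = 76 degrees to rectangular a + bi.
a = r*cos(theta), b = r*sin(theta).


a = 2.2740*cos(76°) = 2.2740*0.2419 = 0.5501
b = 2.2740*sin(76°) = 2.2740*0.9703 = 2.2065

0.5501 + 2.2065i


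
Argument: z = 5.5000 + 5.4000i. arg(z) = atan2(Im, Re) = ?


Re = 5.5, Im = 5.4
arg = atan2(5.4, 5.5) = 44.4744 degrees

arg(z) = 44.4744 degrees


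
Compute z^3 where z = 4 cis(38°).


r^3 = 4^3 = 64
n*theta = 3*38° = 114° = 114° (mod 360)
a = 64*cos(114°) = -26.0311
b = 64*sin(114°) = 58.4669

64 cis(114°) = -26.0311 + 58.4669i


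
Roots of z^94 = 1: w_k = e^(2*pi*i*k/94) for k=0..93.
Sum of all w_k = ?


The sum of all 94th roots of unity is 0.
Geometric series: (1 - w^94)/(1 - w) = (1-1)/(1-w) = 0 since w^94 = 1, w ≠ 1.
Alternatively: coefficient of z^93 in z^94 - 1 is 0.

0


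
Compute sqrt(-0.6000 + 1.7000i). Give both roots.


|z| = sqrt(0.36+2.89) = 1.8028
sqrt((|z|+a)/2) = sqrt((1.8028+(-0.6))/2) = sqrt(0.6014) = 0.7755
sqrt((|z|-a)/2) = sqrt((1.8028-(-0.6))/2) = sqrt(1.2014) = 1.0961

±(0.7755 + 1.0961i) i.e. 0.7755 + 1.0961i and -0.7755 - 1.0961i


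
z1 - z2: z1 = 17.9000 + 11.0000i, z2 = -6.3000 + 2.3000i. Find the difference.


Real: 17.9 + 6.3 = 24.2
Imag: 11 - 2.3 = 8.7

24.2000 + 8.7000i


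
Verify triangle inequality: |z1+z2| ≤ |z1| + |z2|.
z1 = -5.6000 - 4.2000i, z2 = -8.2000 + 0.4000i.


|z1| = sqrt((-5.6)^2 + (-4.2)^2) = sqrt(49) = 7.0000
|z2| = sqrt((-8.2)^2 + 0.4^2) = sqrt(67.4) = 8.2098
z1+z2 = -13.8000 - 3.8000i
|z1+z2| = sqrt(204.88) = 14.3136
|z1|+|z2| = 7.0000 + 8.2098 = 15.2098

|z1+z2| = 14.3136 ≤ |z1|+|z2| = 15.2098 (verified)


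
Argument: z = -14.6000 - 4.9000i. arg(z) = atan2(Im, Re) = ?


Re = -14.6, Im = -4.9
arg = atan2(-4.9, -14.6) = -161.4474 degrees

arg(z) = -161.4474 degrees


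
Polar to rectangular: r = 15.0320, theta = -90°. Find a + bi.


a = 15.0320*cos(-90°) = 15.0320*0 = 0
b = 15.0320*sin(-90°) = 15.0320*(-1) = -15.0320

0 - 15.0320i


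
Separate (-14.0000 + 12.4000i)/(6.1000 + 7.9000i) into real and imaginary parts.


Multiply by conjugate: (-14.0000 + 12.4000i)(6.1000 - 7.9000i) / (6.1^2 + 7.9^2)
Numerator real = -14*6.1 + 12.4*7.9 = 12.56
Numerator imag = 12.4*6.1 - (-14)*7.9 = 186.24
Denominator = 99.62
Re(z) = 12.56/99.62 = 0.1261
Im(z) = 186.24/99.62 = 1.8695

Re(z) = 0.1261, Im(z) = 1.8695


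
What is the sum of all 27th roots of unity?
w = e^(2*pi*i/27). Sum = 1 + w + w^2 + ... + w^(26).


The sum of all 27th roots of unity is 0.
Geometric series: (1 - w^27)/(1 - w) = (1-1)/(1-w) = 0 since w^27 = 1, w ≠ 1.
Alternatively: coefficient of z^26 in z^27 - 1 is 0.

0


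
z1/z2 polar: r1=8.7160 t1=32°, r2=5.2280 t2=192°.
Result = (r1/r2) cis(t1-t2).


r = 8.7160 / 5.2280 = 1.6672
theta = 32° - 192° = -160° = 200° (mod 360)

1.6672 cis(200°)


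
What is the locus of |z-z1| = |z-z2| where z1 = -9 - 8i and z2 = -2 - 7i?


Equal distances means the locus is the perpendicular bisector of z1 and z2.
Midpoint = ((-9+(-2))/2, (-8+(-7))/2) = (-5.5000, -7.5000)

Perpendicular bisector through (-5.5000, -7.5000)


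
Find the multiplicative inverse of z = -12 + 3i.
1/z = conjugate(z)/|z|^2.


|z|^2 = 144+9 = 153
1/z = (-12 - 3i)/153

1/z = -0.0784 - 0.0196i


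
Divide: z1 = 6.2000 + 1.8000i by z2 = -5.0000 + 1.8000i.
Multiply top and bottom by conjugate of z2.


Conjugate of z2 = -5.0000 - 1.8000i
Numerator: (6.2000 + 1.8000i)(-5.0000 - 1.8000i) = -27.7600 - 20.1600i
Denominator: (-5)^2 + 1.8^2 = 28.24
Result = (-27.7600 - 20.1600i)/28.24

-0.9830 - 0.7139i


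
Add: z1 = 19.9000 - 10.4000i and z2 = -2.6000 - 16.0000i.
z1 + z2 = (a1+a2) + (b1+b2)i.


Real: 19.9 - 2.6 = 17.3
Imag: -10.4 - 16 = -26.4

17.3000 - 26.4000i


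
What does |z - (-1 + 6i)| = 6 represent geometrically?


|z - z0| = r is a circle with center z0 and radius r.
Center = (-1, 6), radius = 6

Circle with center (-1, 6) and radius 6


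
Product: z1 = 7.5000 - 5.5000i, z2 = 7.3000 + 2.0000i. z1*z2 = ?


Real = 7.5*7.3 - (-5.5)*2 = 54.75 - (-11) = 65.75
Imag = 7.5*2 + 7.3*(-5.5) = 15 - (40.15) = -25.15

65.7500 - 25.1500i


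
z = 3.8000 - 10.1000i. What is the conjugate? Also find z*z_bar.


z_bar = 3.8000 + 10.1000i
z*z_bar = 3.8^2 + (-10.1)^2 = 14.44 + 102.01 = 116.45

z_bar = 3.8000 + 10.1000i, z*z_bar = 116.45


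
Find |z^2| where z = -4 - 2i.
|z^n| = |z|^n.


|z| = sqrt(16+4) = sqrt(20) = 4.4721
|z^2| = |z|^2 = (sqrt(20))^2 = 20

|z^2| = 20


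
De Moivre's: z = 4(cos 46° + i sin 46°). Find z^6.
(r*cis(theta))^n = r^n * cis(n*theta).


r^6 = 4^6 = 4096
n*theta = 6*46° = 276° = 276° (mod 360)
a = 4096*cos(276°) = 428.1486
b = 4096*sin(276°) = -4073.5617

4096 cis(276°) = 428.1486 - 4073.5617i


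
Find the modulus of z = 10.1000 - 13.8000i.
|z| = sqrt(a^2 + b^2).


|z| = sqrt(10.1^2 + (-13.8)^2) = sqrt(102.01 + 190.44) = sqrt(292.45) = 17.1012

|z| = 17.1012


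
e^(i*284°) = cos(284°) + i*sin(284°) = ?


cos(284°) = 0.2419
sin(284°) = -0.9703

e^(i*284°) = 0.2419 - 0.9703i


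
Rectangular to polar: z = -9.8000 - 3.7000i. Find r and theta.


r = sqrt(96.04+13.69) = sqrt(109.73) = 10.4752
theta = atan2(-3.7, -9.8) = -159.3159 degrees

r = 10.4752, theta = -159.3159 degrees


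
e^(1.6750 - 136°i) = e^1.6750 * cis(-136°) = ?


e^1.6750 = 5.3388
cos(-136°) = -0.71934
sin(-136°) = -0.694658
Real = 5.3388*(-0.71934) = -3.8404
Imag = 5.3388*(-0.694658) = -3.7086

-3.8404 - 3.7086i


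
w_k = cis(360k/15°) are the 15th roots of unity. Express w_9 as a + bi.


Angle = 360*9/15 = 216°
a = cos(216°) = -0.8090
b = sin(216°) = -0.5878

-0.8090 - 0.5878i


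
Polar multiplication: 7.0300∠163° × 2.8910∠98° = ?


r = 7.0300 * 2.8910 = 20.3237
theta = 163° + 98° = 261° = 261° (mod 360)

20.3237 cis(261°)


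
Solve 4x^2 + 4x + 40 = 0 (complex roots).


disc = 4^2 - 4*4*40 = 16 - 640 = -624
sqrt(|disc|) = sqrt(624) = 24.9800
Real part = -4/(2*4) = -0.5000
Imag part = 24.9800/(2*4) = 3.1225

-0.5000 ± 3.1225i


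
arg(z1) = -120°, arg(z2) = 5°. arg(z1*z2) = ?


arg(z1*z2) = -120° + 5° = -115°
Normalized to (-180°, 180°]: -115°

-115°


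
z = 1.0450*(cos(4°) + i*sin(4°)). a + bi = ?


a = 1.0450*cos(4°) = 1.0450*0.9976 = 1.0425
b = 1.0450*sin(4°) = 1.0450*0.0698 = 0.0729

1.0425 + 0.0729i


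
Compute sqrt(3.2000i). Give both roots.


|z| = sqrt(0+10.24) = 3.2000
sqrt((|z|+a)/2) = sqrt((3.2000+0)/2) = sqrt(1.6000) = 1.2649
sqrt((|z|-a)/2) = sqrt((3.2000-0)/2) = sqrt(1.6000) = 1.2649

±(1.2649 + 1.2649i) i.e. 1.2649 + 1.2649i and -1.2649 - 1.2649i


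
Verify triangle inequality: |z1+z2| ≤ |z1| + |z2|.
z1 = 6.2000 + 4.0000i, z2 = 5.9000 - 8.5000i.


|z1| = sqrt(6.2^2 + 4^2) = sqrt(54.44) = 7.3783
|z2| = sqrt(5.9^2 + (-8.5)^2) = sqrt(107.06) = 10.3470
z1+z2 = 12.1000 - 4.5000i
|z1+z2| = sqrt(166.66) = 12.9097
|z1|+|z2| = 7.3783 + 10.3470 = 17.7253

|z1+z2| = 12.9097 ≤ |z1|+|z2| = 17.7253 (verified)


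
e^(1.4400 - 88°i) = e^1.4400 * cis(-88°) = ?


e^1.4400 = 4.2207
cos(-88°) = 0.0349
sin(-88°) = -0.99939
Real = 4.2207*0.0349 = 0.1473
Imag = 4.2207*(-0.99939) = -4.2181

0.1473 - 4.2181i


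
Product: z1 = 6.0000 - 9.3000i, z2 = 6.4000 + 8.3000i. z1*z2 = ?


Real = 6*6.4 - (-9.3)*8.3 = 38.4 - (-77.19) = 115.59
Imag = 6*8.3 + 6.4*(-9.3) = 49.8 - (59.52) = -9.72

115.5900 - 9.7200i


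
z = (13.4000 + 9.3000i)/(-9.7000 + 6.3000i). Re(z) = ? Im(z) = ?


Multiply by conjugate: (13.4000 + 9.3000i)(-9.7000 - 6.3000i) / ((-9.7)^2 + 6.3^2)
Numerator real = 13.4*(-9.7) + 9.3*6.3 = -71.39
Numerator imag = 9.3*(-9.7) - 13.4*6.3 = -174.63
Denominator = 133.78
Re(z) = -71.39/133.78 = -0.5336
Im(z) = -174.63/133.78 = -1.3054

Re(z) = -0.5336, Im(z) = -1.3054


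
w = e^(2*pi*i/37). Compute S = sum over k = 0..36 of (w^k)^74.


The roots are w_k = w^k with w = e^(2*pi*i/37), and (w^k)^74 = (w^74)^k.
So S = 1 + u + u^2 + ... + u^(36) with u = w^74.
74 = 2*37 + 0, so 74 is a multiple of 37 and u = (w^37)^2 = 1.
Every one of the 37 terms equals 1: S = 37

S = 37


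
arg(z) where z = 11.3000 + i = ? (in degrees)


Re = 11.3, Im = 1
arg = atan2(1, 11.3) = 5.0572 degrees

arg(z) = 5.0572 degrees


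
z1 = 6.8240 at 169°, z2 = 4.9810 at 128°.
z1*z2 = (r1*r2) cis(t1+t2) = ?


r = 6.8240 * 4.9810 = 33.9903
theta = 169° + 128° = 297° = 297° (mod 360)

33.9903 cis(297°)


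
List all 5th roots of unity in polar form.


The 5th roots of unity are cis(360k/5°) for k=0..4
Angle step = 360/5 = 72°
Primitive root: cis(72°)
Primitive root = 0.3090 + 0.9511i

5 roots at angles: 0°, 72°, 144°, 216°, 288°


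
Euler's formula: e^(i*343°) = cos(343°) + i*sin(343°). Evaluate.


cos(343°) = 0.9563
sin(343°) = -0.2924

e^(i*343°) = 0.9563 - 0.2924i


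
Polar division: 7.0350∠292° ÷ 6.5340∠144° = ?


r = 7.0350 / 6.5340 = 1.0767
theta = 292° - 144° = 148° = 148° (mod 360)

1.0767 cis(148°)


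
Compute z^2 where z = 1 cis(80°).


r^2 = 1^2 = 1
n*theta = 2*80° = 160° = 160° (mod 360)
a = 1*cos(160°) = -0.9397
b = 1*sin(160°) = 0.3420

1 cis(160°) = -0.9397 + 0.3420i


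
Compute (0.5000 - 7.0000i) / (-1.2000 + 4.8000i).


Conjugate of z2 = -1.2000 - 4.8000i
Numerator: (0.5000 - 7.0000i)(-1.2000 - 4.8000i) = -34.2000 + 6.0000i
Denominator: (-1.2)^2 + 4.8^2 = 24.48
Result = (-34.2000 + 6.0000i)/24.48

-1.3971 + 0.2451i


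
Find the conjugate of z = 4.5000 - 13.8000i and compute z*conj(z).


z_bar = 4.5000 + 13.8000i
z*z_bar = 4.5^2 + (-13.8)^2 = 20.25 + 190.44 = 210.69

z_bar = 4.5000 + 13.8000i, z*z_bar = 210.69


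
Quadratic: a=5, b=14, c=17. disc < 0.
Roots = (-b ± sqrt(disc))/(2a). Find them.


disc = 14^2 - 4*5*17 = 196 - 340 = -144
sqrt(|disc|) = sqrt(144) = 12.0000
Real part = -14/(2*5) = -1.4000
Imag part = 12.0000/(2*5) = 1.2000

-1.4000 ± 1.2000i


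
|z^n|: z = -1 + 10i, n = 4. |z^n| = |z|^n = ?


|z| = sqrt(1+100) = sqrt(101) = 10.0499
|z^4| = |z|^4 = (sqrt(101))^4 = 101^2 = 10201

|z^4| = 10201


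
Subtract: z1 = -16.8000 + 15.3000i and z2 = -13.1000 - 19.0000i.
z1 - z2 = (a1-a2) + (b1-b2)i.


Real: -16.8 + 13.1 = -3.7
Imag: 15.3 + 19 = 34.3

-3.7000 + 34.3000i


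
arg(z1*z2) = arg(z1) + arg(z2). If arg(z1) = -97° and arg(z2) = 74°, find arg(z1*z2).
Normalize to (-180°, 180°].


arg(z1*z2) = -97° + 74° = -23°
Normalized to (-180°, 180°]: -23°

-23°


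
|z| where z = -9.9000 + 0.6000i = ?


|z| = sqrt((-9.9)^2 + 0.6^2) = sqrt(98.01 + 0.36) = sqrt(98.37) = 9.9182

|z| = 9.9182


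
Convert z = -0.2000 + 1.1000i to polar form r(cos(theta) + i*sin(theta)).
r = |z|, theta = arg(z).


r = sqrt(0.04+1.21) = sqrt(1.25) = 1.1180
theta = atan2(1.1, -0.2) = 100.3048 degrees

r = 1.1180, theta = 100.3048 degrees


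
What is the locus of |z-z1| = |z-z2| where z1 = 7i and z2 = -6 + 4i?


Equal distances means the locus is the perpendicular bisector of z1 and z2.
Midpoint = ((0+(-6))/2, (7+4)/2) = (-3.0000, 5.5000)

Perpendicular bisector through (-3.0000, 5.5000)


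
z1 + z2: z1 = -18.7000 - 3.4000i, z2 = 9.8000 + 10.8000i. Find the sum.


Real: -18.7 + 9.8 = -8.9
Imag: -3.4 + 10.8 = 7.4

-8.9000 + 7.4000i


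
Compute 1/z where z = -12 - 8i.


|z|^2 = 144+64 = 208
1/z = (-12 + 8i)/208

1/z = -0.0577 + 0.0385i


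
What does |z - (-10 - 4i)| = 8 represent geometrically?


|z - z0| = r is a circle with center z0 and radius r.
Center = (-10, -4), radius = 8

Circle with center (-10, -4) and radius 8


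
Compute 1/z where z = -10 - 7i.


|z|^2 = 100+49 = 149
1/z = (-10 + 7i)/149

1/z = -0.0671 + 0.0470i


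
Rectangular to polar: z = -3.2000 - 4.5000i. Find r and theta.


r = sqrt(10.24+20.25) = sqrt(30.49) = 5.5218
theta = atan2(-4.5, -3.2) = -125.4171 degrees

r = 5.5218, theta = -125.4171 degrees


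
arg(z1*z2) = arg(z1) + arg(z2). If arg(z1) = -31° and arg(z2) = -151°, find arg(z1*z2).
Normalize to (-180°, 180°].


arg(z1*z2) = -31° - 151° = -182°
Normalized to (-180°, 180°]: 178°

178°


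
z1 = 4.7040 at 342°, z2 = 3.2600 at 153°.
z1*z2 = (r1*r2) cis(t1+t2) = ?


r = 4.7040 * 3.2600 = 15.3350
theta = 342° + 153° = 495° = 135° (mod 360)

15.3350 cis(135°)


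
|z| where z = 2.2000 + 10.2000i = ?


|z| = sqrt(2.2^2 + 10.2^2) = sqrt(4.84 + 104.04) = sqrt(108.88) = 10.4346

|z| = 10.4346


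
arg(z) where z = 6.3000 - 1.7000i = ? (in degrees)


Re = 6.3, Im = -1.7
arg = atan2(-1.7, 6.3) = -15.1011 degrees

arg(z) = -15.1011 degrees


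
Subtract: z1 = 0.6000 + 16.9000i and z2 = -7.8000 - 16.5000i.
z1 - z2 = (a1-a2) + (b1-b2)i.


Real: 0.6 + 7.8 = 8.4
Imag: 16.9 + 16.5 = 33.4

8.4000 + 33.4000i


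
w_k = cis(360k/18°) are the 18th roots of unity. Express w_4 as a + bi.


Angle = 360*4/18 = 80°
a = cos(80°) = 0.1736
b = sin(80°) = 0.9848

0.1736 + 0.9848i


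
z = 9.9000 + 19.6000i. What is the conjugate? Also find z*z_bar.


z_bar = 9.9000 - 19.6000i
z*z_bar = 9.9^2 + 19.6^2 = 98.01 + 384.16 = 482.17

z_bar = 9.9000 - 19.6000i, z*z_bar = 482.17


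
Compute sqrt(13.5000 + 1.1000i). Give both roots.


|z| = sqrt(182.25+1.21) = 13.5447
sqrt((|z|+a)/2) = sqrt((13.5447+13.5)/2) = sqrt(13.5224) = 3.6773
sqrt((|z|-a)/2) = sqrt((13.5447-13.5)/2) = sqrt(0.0224) = 0.1496

±(3.6773 + 0.1496i) i.e. 3.6773 + 0.1496i and -3.6773 - 0.1496i


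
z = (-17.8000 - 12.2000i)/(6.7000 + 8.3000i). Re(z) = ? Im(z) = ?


Multiply by conjugate: (-17.8000 - 12.2000i)(6.7000 - 8.3000i) / (6.7^2 + 8.3^2)
Numerator real = -17.8*6.7 - (12.2)*8.3 = -220.52
Numerator imag = -12.2*6.7 - (-17.8)*8.3 = 66
Denominator = 113.78
Re(z) = -220.52/113.78 = -1.9381
Im(z) = 66/113.78 = 0.5801

Re(z) = -1.9381, Im(z) = 0.5801


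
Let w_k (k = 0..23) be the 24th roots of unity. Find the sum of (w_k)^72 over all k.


The roots are w_k = w^k with w = e^(2*pi*i/24), and (w^k)^72 = (w^72)^k.
So S = 1 + u + u^2 + ... + u^(23) with u = w^72.
72 = 3*24 + 0, so 72 is a multiple of 24 and u = (w^24)^3 = 1.
Every one of the 24 terms equals 1: S = 24

S = 24


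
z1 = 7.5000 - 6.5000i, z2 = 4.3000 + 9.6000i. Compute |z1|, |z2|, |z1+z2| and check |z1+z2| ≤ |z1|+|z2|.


|z1| = sqrt(7.5^2 + (-6.5)^2) = sqrt(98.5) = 9.9247
|z2| = sqrt(4.3^2 + 9.6^2) = sqrt(110.65) = 10.5190
z1+z2 = 11.8000 + 3.1000i
|z1+z2| = sqrt(148.85) = 12.2004
|z1|+|z2| = 9.9247 + 10.5190 = 20.4437

|z1+z2| = 12.2004 ≤ |z1|+|z2| = 20.4437 (verified)


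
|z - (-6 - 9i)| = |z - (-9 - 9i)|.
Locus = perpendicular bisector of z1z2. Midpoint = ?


Equal distances means the locus is the perpendicular bisector of z1 and z2.
Midpoint = ((-6+(-9))/2, (-9+(-9))/2) = (-7.5000, -9.0000)

Perpendicular bisector through (-7.5000, -9.0000)


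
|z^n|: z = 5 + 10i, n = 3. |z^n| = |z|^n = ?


|z| = sqrt(25+100) = sqrt(125) = 11.1803
|z^3| = |z|^3 = (sqrt(125))^3 = 125*sqrt(125)

|z^3| = 125*sqrt(125) ≈ 1397.5425


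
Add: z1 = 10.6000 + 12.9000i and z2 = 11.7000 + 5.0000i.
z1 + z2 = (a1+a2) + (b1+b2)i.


Real: 10.6 + 11.7 = 22.3
Imag: 12.9 + 5 = 17.9

22.3000 + 17.9000i


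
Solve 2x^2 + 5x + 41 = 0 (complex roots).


disc = 5^2 - 4*2*41 = 25 - 328 = -303
sqrt(|disc|) = sqrt(303) = 17.4069
Real part = -5/(2*2) = -1.2500
Imag part = 17.4069/(2*2) = 4.3517

-1.2500 ± 4.3517i


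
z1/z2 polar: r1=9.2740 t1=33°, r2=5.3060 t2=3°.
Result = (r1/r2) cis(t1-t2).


r = 9.2740 / 5.3060 = 1.7478
theta = 33° - 3° = 30° = 30° (mod 360)

1.7478 cis(30°)


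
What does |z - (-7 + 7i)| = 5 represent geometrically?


|z - z0| = r is a circle with center z0 and radius r.
Center = (-7, 7), radius = 5

Circle with center (-7, 7) and radius 5


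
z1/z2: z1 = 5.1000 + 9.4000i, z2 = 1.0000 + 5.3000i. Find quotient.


Conjugate of z2 = 1.0000 - 5.3000i
Numerator: (5.1000 + 9.4000i)(1.0000 - 5.3000i) = 54.9200 - 17.6300i
Denominator: 1^2 + 5.3^2 = 29.09
Result = (54.9200 - 17.6300i)/29.09

1.8879 - 0.6061i


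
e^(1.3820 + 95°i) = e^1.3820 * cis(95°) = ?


e^1.3820 = 3.9829
cos(95°) = -0.08716
sin(95°) = 0.99619
Real = 3.9829*(-0.08716) = -0.3471
Imag = 3.9829*0.99619 = 3.9677

-0.3471 + 3.9677i


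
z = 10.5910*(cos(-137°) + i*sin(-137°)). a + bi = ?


a = 10.5910*cos(-137°) = 10.5910*(-0.731354) = -7.7458
b = 10.5910*sin(-137°) = 10.5910*(-0.681998) = -7.2230

-7.7458 - 7.2230i


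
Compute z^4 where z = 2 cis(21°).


r^4 = 2^4 = 16
n*theta = 4*21° = 84° = 84° (mod 360)
a = 16*cos(84°) = 1.6725
b = 16*sin(84°) = 15.9124

16 cis(84°) = 1.6725 + 15.9124i


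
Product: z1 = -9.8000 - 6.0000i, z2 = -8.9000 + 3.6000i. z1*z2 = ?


Real = -9.8*(-8.9) - (-6)*3.6 = 87.22 - (-21.6) = 108.82
Imag = -9.8*3.6 - (8.9)*(-6) = -35.28 + 53.4 = 18.12

108.8200 + 18.1200i
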